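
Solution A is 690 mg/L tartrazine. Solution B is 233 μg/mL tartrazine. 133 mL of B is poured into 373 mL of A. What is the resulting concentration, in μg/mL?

C_B = 233 μg/mL = 233 mg/L.
C_mix = (C_A·V_A + C_B·V_B)/(V_A + V_B) = (690×373 + 233×133) / 506.0 = 570 mg/L = 570 μg/mL.

570 μg/mL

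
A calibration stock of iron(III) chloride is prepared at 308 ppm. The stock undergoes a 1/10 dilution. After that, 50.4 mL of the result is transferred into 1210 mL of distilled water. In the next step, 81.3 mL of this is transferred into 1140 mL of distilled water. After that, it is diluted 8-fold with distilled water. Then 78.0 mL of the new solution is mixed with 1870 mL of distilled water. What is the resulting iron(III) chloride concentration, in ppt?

410 ppt

Overall dilution factor = 10 × 25.01 × 15.02 × 8 × 24.97 = 7.51 × 10⁵.
308 ppm / 7.51 × 10⁵ = 4.10 × 10⁻⁴ ppm = 410 ppt.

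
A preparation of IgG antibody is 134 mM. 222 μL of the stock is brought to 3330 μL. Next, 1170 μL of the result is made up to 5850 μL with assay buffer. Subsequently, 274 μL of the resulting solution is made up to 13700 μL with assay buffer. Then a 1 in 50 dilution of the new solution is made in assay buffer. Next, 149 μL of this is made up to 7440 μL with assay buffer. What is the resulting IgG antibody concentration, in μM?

0.0143 μM

Overall dilution factor = 15 × 5 × 50 × 50 × 49.93 = 9.36 × 10⁶.
134 mM / 9.36 × 10⁶ = 1.43 × 10⁻⁵ mM = 0.0143 μM.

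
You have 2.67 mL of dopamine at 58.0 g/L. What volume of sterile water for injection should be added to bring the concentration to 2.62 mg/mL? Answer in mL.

56.4 mL

2.62 mg/mL = 2.62 g/L.
V₂ = C₁V₁/C₂ = 58.0 × 2.67 / 2.62 = 59.1 mL.
Diluent to add = V₂ − V₁ = 59.1 − 2.67 = 56.4 mL.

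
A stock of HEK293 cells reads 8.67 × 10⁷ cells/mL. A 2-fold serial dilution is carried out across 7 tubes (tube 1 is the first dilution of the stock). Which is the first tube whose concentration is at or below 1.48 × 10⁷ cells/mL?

Tube n has concentration 8.67 × 10⁷ cells/mL / 2ⁿ.
Need 2ⁿ ≥ 8.67 × 10⁷ cells/mL / 1.48 × 10⁷ cells/mL = 5.86, so n ≥ 2.55.
First such tube: n = 3.

tube 3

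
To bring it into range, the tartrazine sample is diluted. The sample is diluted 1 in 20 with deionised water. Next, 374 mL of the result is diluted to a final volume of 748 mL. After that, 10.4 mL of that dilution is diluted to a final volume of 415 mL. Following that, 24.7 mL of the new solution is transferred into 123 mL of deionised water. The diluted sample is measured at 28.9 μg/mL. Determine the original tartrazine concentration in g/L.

276 g/L

Overall dilution factor = 20 × 2 × 39.90 × 5.980 = 9545.
Original = 28.9 μg/mL × 9545 = 2.76 × 10⁵ μg/mL = 276 g/L.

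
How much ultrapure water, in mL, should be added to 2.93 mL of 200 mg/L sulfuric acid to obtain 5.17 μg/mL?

5.17 μg/mL = 5.17 mg/L.
V₂ = C₁V₁/C₂ = 200 × 2.93 / 5.17 = 113 mL.
Diluent to add = V₂ − V₁ = 113 − 2.93 = 110 mL.

110 mL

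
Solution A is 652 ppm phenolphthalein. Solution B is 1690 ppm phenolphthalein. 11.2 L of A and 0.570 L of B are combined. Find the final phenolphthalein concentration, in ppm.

C_mix = (C_A·V_A + C_B·V_B)/(V_A + V_B) = (652×11.2 + 1690×0.570) / 11.77 = 702 ppm.

702 ppm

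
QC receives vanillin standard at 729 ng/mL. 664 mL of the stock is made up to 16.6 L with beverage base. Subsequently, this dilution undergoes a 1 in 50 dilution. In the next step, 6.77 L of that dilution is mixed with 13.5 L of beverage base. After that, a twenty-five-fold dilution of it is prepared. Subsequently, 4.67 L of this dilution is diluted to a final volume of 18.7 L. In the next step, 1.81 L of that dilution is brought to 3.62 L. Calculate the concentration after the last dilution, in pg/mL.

Overall dilution factor = 25 × 50 × 2.994 × 25 × 4.004 × 2 = 7.49 × 10⁵.
729 ng/mL / 7.49 × 10⁵ = 9.73 × 10⁻⁴ ng/mL = 0.973 pg/mL.

0.973 pg/mL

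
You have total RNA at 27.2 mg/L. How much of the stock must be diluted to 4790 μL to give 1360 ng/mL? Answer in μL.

1360 ng/mL = 1.36 mg/L.
V₁ = C₂V₂/C₁ = 1.36 × 4790 / 27.2 = 239 μL.

239 μL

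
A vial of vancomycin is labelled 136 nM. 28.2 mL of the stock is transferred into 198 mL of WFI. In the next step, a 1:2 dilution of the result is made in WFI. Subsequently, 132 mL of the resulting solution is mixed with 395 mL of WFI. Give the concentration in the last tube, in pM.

2120 pM

Overall dilution factor = 8.021 × 2 × 3.992 = 64.0.
136 nM / 64.0 = 2.12 nM = 2120 pM.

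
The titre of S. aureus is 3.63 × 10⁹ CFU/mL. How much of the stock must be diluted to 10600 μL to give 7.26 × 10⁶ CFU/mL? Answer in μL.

21.2 μL

V₁ = C₂V₂/C₁ = 7.26 × 10⁶ × 10600 / 3.63 × 10⁹ = 21.2 μL.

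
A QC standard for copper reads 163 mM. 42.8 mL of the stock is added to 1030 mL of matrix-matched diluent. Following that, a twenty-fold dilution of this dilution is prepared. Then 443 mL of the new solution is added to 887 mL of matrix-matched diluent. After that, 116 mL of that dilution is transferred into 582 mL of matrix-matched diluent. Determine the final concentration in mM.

0.0180 mM

Overall dilution factor = 25.07 × 20 × 3.002 × 6.017 = 9056.
163 mM / 9056 = 0.0180 mM.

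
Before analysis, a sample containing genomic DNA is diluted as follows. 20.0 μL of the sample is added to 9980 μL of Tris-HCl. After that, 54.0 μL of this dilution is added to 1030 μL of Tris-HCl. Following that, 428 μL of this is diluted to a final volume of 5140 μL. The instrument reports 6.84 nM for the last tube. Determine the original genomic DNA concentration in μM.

824 μM

Overall dilution factor = 500 × 20.07 × 12.01 = 1.21 × 10⁵.
Original = 6.84 nM × 1.21 × 10⁵ = 8.24 × 10⁵ nM = 824 μM.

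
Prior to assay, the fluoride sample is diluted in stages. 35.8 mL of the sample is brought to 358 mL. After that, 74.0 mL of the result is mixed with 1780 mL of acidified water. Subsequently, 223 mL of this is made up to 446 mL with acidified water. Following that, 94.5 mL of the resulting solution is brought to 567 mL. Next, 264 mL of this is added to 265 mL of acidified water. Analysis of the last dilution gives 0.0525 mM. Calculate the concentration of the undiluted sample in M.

0.316 M

Overall dilution factor = 10 × 25.05 × 2 × 6 × 2.004 = 6024.
Original = 0.0525 mM × 6024 = 316 mM = 0.316 M.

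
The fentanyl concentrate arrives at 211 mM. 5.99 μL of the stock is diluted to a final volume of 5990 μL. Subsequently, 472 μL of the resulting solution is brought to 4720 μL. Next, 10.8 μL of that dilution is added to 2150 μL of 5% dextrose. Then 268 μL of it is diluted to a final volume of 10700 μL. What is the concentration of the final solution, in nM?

Overall dilution factor = 1000 × 10 × 200.1 × 39.93 = 7.99 × 10⁷.
211 mM / 7.99 × 10⁷ = 2.64 × 10⁻⁶ mM = 2.64 nM.

2.64 nM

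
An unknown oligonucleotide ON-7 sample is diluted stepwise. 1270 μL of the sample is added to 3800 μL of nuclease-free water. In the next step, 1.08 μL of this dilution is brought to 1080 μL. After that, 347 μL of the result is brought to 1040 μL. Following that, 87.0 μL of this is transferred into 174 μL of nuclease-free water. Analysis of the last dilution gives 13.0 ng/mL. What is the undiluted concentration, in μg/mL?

Overall dilution factor = 3.992 × 1000 × 2.997 × 3 = 3.59 × 10⁴.
Original = 13.0 ng/mL × 3.59 × 10⁴ = 4.67 × 10⁵ ng/mL = 467 μg/mL.

467 μg/mL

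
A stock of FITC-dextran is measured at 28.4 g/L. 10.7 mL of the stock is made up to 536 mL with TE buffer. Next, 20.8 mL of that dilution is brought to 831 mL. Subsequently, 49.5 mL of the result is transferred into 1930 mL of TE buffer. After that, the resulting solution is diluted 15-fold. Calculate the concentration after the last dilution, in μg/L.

Overall dilution factor = 50.09 × 39.95 × 39.99 × 15 = 1.20 × 10⁶.
28.4 g/L / 1.20 × 10⁶ = 2.37 × 10⁻⁵ g/L = 23.7 μg/L.

23.7 μg/L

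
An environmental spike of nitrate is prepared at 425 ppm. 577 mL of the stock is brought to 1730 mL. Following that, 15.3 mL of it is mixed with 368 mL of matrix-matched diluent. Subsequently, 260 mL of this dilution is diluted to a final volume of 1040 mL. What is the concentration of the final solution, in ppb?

1410 ppb

Overall dilution factor = 2.998 × 25.05 × 4 = 300.
425 ppm / 300 = 1.41 ppm = 1410 ppb.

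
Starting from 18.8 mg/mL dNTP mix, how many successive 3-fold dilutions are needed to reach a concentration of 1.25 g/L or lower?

3

Need 3ⁿ ≥ 15.0, so n ≥ log(15.0)/log(3) = 2.47.
Minimum whole steps: n = 3.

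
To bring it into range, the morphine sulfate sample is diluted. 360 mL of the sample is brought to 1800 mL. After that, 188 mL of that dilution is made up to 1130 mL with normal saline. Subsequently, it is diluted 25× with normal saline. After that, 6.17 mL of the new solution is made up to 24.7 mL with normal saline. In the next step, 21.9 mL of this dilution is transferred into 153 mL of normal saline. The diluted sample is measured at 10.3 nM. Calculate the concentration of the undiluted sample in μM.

Overall dilution factor = 5 × 6.011 × 25 × 4.003 × 7.986 = 2.40 × 10⁴.
Original = 10.3 nM × 2.40 × 10⁴ = 2.47 × 10⁵ nM = 247 μM.

247 μM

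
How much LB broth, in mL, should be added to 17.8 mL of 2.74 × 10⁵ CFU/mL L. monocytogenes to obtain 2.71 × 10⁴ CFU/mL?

162 mL

V₂ = C₁V₁/C₂ = 2.74 × 10⁵ × 17.8 / 2.71 × 10⁴ = 180 mL.
Diluent to add = V₂ − V₁ = 180 − 17.8 = 162 mL.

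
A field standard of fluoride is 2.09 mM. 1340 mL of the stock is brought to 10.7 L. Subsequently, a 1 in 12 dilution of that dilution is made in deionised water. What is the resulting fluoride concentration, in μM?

21.8 μM

Overall dilution factor = 7.985 × 12 = 95.8.
2.09 mM / 95.8 = 0.0218 mM = 21.8 μM.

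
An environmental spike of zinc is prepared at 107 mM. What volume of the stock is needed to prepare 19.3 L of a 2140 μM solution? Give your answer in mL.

2140 μM = 2.14 mM.
V₁ = C₂V₂/C₁ = 2.14 × 19.3 / 107 = 0.386 L = 386 mL.

386 mL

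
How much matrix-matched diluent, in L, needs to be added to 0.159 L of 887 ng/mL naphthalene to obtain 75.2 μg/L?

75.2 μg/L = 75.2 ng/mL.
V₂ = C₁V₁/C₂ = 887 × 0.159 / 75.2 = 1.88 L.
Diluent to add = V₂ − V₁ = 1.88 − 0.159 = 1.72 L.

1.72 L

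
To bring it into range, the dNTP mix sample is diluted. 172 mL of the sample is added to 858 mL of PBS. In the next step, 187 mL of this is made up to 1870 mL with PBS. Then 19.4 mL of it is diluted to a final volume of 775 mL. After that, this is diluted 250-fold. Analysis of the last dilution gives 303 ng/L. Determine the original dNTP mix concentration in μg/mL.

Overall dilution factor = 5.988 × 10 × 39.95 × 250 = 5.98 × 10⁵.
Original = 303 ng/L × 5.98 × 10⁵ = 1.81 × 10⁸ ng/L = 181 μg/mL.

181 μg/mL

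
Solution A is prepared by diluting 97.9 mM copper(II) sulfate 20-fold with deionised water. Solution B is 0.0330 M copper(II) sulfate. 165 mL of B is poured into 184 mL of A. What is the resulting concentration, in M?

0.0182 M

C_A = 97.9 mM / 20 = 4.89 mM.
C_B = 0.0330 M = 33.0 mM.
C_mix = (C_A·V_A + C_B·V_B)/(V_A + V_B) = (4.89×184 + 33.0×165) / 349.0 = 18.2 mM = 0.0182 M.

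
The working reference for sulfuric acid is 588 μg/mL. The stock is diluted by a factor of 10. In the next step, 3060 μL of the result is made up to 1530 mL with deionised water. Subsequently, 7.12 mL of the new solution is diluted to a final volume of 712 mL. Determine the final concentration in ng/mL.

Overall dilution factor = 10 × 500 × 100 = 5.00 × 10⁵.
588 μg/mL / 5.00 × 10⁵ = 1.18 × 10⁻³ μg/mL = 1.18 ng/mL.

1.18 ng/mL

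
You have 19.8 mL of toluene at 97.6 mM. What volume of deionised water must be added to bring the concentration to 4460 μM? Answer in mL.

4460 μM = 4.46 mM.
V₂ = C₁V₁/C₂ = 97.6 × 19.8 / 4.46 = 433 mL.
Diluent to add = V₂ − V₁ = 433 − 19.8 = 413 mL.

413 mL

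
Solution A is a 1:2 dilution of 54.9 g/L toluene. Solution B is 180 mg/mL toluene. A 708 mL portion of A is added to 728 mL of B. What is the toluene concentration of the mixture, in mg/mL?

C_A = 54.9 g/L / 2 = 27.4 g/L.
C_B = 180 mg/mL = 180 g/L.
C_mix = (C_A·V_A + C_B·V_B)/(V_A + V_B) = (27.4×708 + 180×728) / 1436 = 105 g/L = 105 mg/mL.

105 mg/mL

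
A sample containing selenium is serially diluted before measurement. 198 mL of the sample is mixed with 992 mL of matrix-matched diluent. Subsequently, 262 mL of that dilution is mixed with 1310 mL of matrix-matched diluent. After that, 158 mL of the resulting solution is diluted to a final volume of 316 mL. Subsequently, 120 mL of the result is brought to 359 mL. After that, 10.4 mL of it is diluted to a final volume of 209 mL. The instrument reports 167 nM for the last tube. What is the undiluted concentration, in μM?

724 μM

Overall dilution factor = 6.010 × 6 × 2 × 2.992 × 20.10 = 4336.
Original = 167 nM × 4336 = 7.24 × 10⁵ nM = 724 μM.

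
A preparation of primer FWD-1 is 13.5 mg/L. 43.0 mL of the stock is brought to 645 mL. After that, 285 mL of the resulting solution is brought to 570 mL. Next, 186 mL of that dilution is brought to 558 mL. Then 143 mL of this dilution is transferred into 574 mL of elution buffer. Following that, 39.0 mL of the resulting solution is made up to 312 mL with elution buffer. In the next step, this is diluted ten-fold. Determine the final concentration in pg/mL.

374 pg/mL

Overall dilution factor = 15 × 2 × 3 × 5.014 × 8 × 10 = 3.61 × 10⁴.
13.5 mg/L / 3.61 × 10⁴ = 3.74 × 10⁻⁴ mg/L = 374 pg/mL.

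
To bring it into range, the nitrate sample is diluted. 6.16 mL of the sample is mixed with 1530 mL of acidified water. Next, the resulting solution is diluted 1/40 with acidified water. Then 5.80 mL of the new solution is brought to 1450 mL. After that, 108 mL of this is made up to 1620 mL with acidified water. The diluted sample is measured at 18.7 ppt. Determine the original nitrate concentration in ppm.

700 ppm

Overall dilution factor = 249.4 × 40 × 250 × 15 = 3.74 × 10⁷.
Original = 18.7 ppt × 3.74 × 10⁷ = 7.00 × 10⁸ ppt = 700 ppm.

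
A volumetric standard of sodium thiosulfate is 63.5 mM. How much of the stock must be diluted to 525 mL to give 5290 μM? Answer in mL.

43.7 mL

5290 μM = 5.29 mM.
V₁ = C₂V₂/C₁ = 5.29 × 525 / 63.5 = 43.7 mL.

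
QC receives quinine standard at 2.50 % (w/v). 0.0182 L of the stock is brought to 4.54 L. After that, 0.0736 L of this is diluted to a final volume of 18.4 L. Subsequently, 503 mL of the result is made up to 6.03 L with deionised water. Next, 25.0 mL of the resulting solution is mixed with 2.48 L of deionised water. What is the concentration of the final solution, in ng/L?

334 ng/L

Overall dilution factor = 249.5 × 250 × 11.99 × 100.2 = 7.49 × 10⁷.
2.50 % (w/v) / 7.49 × 10⁷ = 3.34 × 10⁻⁸ % (w/v) = 334 ng/L.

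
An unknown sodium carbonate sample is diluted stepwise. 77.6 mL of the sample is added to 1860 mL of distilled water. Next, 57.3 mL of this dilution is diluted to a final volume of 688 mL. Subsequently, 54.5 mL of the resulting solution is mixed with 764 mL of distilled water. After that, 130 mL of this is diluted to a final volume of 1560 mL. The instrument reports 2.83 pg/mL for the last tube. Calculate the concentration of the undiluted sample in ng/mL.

153 ng/mL

Overall dilution factor = 24.97 × 12.01 × 15.02 × 12 = 5.40 × 10⁴.
Original = 2.83 pg/mL × 5.40 × 10⁴ = 1.53 × 10⁵ pg/mL = 153 ng/mL.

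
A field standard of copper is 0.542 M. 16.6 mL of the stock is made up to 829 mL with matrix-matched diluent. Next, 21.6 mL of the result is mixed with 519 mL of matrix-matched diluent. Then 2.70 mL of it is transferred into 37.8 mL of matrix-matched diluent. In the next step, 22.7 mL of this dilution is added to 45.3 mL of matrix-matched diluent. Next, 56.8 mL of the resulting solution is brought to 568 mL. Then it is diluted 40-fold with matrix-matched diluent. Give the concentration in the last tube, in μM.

0.0241 μM

Overall dilution factor = 49.94 × 25.03 × 15 × 2.996 × 10 × 40 = 2.25 × 10⁷.
0.542 M / 2.25 × 10⁷ = 2.41 × 10⁻⁸ M = 0.0241 μM.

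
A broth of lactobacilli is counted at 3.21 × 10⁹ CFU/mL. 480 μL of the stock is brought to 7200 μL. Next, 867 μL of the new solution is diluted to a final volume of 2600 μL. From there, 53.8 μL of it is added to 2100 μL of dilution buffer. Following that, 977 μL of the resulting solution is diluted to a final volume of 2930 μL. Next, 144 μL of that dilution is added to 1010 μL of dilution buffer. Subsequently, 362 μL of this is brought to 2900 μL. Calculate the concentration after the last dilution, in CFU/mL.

9260 CFU/mL

Overall dilution factor = 15 × 2.999 × 40.03 × 2.999 × 8.014 × 8.011 = 3.47 × 10⁵.
3.21 × 10⁹ CFU/mL / 3.47 × 10⁵ = 9260 CFU/mL.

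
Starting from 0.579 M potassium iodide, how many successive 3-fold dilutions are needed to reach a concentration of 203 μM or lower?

8

Need 3ⁿ ≥ 2852, so n ≥ log(2852)/log(3) = 7.24.
Minimum whole steps: n = 8.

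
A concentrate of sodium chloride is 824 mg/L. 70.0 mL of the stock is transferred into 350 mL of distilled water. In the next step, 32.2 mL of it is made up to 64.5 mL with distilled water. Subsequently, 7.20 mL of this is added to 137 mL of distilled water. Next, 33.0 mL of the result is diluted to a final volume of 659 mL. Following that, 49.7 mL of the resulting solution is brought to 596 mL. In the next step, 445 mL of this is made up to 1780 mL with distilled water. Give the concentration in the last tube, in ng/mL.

3.57 ng/mL

Overall dilution factor = 6 × 2.003 × 20.03 × 19.97 × 11.99 × 4 = 2.31 × 10⁵.
824 mg/L / 2.31 × 10⁵ = 3.57 × 10⁻³ mg/L = 3.57 ng/mL.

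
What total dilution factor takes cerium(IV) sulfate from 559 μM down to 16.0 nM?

3.49 × 10⁴

Factor = C₀/C_target = 559 μM / 16.0 nM = 3.49 × 10⁴.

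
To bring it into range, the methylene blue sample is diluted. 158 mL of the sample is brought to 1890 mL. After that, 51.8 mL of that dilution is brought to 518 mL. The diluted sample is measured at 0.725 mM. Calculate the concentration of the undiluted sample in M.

Overall dilution factor = 11.96 × 10 = 120.
Original = 0.725 mM × 120 = 86.7 mM = 0.0867 M.

0.0867 M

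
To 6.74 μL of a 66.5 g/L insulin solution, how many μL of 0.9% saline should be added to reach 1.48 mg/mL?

296 μL

1.48 mg/mL = 1.48 g/L.
V₂ = C₁V₁/C₂ = 66.5 × 6.74 / 1.48 = 303 μL.
Diluent to add = V₂ − V₁ = 303 − 6.74 = 296 μL.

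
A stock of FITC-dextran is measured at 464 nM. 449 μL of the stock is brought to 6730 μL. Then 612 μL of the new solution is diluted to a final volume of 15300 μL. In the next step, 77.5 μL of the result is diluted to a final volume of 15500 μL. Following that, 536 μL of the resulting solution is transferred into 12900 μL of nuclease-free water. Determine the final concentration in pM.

Overall dilution factor = 14.99 × 25 × 200 × 25.07 = 1.88 × 10⁶.
464 nM / 1.88 × 10⁶ = 2.47 × 10⁻⁴ nM = 0.247 pM.

0.247 pM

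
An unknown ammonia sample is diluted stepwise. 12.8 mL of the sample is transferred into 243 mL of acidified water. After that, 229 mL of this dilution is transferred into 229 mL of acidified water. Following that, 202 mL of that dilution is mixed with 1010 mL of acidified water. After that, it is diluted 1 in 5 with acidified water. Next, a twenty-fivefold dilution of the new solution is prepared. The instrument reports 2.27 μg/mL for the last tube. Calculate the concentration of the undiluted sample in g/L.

Overall dilution factor = 19.98 × 2 × 6 × 5 × 25 = 3.00 × 10⁴.
Original = 2.27 μg/mL × 3.00 × 10⁴ = 6.80 × 10⁴ μg/mL = 68.0 g/L.

68.0 g/L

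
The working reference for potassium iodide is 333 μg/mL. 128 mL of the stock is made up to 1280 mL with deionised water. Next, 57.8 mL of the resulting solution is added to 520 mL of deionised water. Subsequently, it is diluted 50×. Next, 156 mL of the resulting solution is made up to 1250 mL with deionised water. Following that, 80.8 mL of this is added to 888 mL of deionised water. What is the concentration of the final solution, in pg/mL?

Overall dilution factor = 10 × 9.997 × 50 × 8.013 × 11.99 = 4.80 × 10⁵.
333 μg/mL / 4.80 × 10⁵ = 6.93 × 10⁻⁴ μg/mL = 693 pg/mL.

693 pg/mL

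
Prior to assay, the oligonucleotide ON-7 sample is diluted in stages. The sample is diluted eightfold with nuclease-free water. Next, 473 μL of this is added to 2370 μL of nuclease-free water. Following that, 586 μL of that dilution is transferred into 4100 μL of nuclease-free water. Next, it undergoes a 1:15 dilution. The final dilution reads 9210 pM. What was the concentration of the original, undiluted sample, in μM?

53.1 μM

Overall dilution factor = 8 × 6.011 × 7.997 × 15 = 5768.
Original = 9210 pM × 5768 = 5.31 × 10⁷ pM = 53.1 μM.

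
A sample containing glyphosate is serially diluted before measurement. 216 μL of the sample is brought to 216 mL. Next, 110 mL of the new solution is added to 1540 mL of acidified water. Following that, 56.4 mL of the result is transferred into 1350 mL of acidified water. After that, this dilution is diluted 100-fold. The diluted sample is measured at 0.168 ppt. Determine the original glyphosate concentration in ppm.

6.28 ppm

Overall dilution factor = 1000 × 15 × 24.94 × 100 = 3.74 × 10⁷.
Original = 0.168 ppt × 3.74 × 10⁷ = 6.28 × 10⁶ ppt = 6.28 ppm.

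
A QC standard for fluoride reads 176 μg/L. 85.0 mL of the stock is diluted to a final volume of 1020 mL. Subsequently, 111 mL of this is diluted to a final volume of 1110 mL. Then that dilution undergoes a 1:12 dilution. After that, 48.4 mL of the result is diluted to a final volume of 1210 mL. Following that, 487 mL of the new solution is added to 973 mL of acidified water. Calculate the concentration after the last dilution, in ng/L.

1.63 ng/L

Overall dilution factor = 12 × 10 × 12 × 25 × 2.998 = 1.08 × 10⁵.
176 μg/L / 1.08 × 10⁵ = 1.63 × 10⁻³ μg/L = 1.63 ng/L.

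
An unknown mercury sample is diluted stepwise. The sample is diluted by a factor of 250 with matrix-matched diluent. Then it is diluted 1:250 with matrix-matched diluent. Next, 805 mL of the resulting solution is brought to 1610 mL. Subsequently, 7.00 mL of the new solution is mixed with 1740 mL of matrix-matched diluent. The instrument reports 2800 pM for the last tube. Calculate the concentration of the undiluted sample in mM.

87.4 mM

Overall dilution factor = 250 × 250 × 2 × 249.6 = 3.12 × 10⁷.
Original = 2800 pM × 3.12 × 10⁷ = 8.74 × 10¹⁰ pM = 87.4 mM.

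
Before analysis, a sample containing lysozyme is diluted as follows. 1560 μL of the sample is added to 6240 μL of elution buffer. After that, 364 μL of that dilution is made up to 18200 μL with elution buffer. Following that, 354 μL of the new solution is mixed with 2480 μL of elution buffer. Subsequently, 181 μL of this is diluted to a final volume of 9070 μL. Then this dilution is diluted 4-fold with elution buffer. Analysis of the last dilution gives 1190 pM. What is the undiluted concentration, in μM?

Overall dilution factor = 5 × 50 × 8.006 × 50.11 × 4 = 4.01 × 10⁵.
Original = 1190 pM × 4.01 × 10⁵ = 4.77 × 10⁸ pM = 477 μM.

477 μM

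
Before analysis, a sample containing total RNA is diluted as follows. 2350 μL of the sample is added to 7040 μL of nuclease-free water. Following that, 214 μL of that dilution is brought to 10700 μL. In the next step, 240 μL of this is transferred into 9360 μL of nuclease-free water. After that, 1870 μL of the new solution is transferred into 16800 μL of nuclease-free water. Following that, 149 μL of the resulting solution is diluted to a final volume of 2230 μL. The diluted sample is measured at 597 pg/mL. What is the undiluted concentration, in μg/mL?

Overall dilution factor = 3.996 × 50 × 40 × 9.984 × 14.97 = 1.19 × 10⁶.
Original = 597 pg/mL × 1.19 × 10⁶ = 7.13 × 10⁸ pg/mL = 713 μg/mL.

713 μg/mL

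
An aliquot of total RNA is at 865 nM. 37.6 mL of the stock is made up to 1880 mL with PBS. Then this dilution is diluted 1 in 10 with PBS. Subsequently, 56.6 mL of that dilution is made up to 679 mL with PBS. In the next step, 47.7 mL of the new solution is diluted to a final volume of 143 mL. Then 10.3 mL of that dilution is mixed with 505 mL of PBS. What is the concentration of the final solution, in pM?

0.962 pM

Overall dilution factor = 50 × 10 × 12.00 × 2.998 × 50.03 = 9.00 × 10⁵.
865 nM / 9.00 × 10⁵ = 9.62 × 10⁻⁴ nM = 0.962 pM.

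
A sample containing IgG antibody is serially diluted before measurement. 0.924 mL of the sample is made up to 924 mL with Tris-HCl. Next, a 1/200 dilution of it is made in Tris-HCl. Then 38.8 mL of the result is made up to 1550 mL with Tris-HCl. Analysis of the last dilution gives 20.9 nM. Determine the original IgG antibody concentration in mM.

167 mM

Overall dilution factor = 1000 × 200 × 39.95 = 7.99 × 10⁶.
Original = 20.9 nM × 7.99 × 10⁶ = 1.67 × 10⁸ nM = 167 mM.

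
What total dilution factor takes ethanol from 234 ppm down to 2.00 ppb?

1.17 × 10⁵

Factor = C₀/C_target = 234 ppm / 2.00 ppb = 1.17 × 10⁵.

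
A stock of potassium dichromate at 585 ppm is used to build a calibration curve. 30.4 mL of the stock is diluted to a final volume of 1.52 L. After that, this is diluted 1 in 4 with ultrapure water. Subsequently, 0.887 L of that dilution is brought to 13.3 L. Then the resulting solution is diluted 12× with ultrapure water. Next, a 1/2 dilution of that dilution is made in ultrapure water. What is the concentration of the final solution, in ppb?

8.13 ppb

Overall dilution factor = 50 × 4 × 14.99 × 12 × 2 = 7.20 × 10⁴.
585 ppm / 7.20 × 10⁴ = 8.13 × 10⁻³ ppm = 8.13 ppb.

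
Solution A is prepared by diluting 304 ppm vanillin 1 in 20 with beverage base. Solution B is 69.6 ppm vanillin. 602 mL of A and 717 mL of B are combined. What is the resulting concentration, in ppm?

44.8 ppm

C_A = 304 ppm / 20 = 15.2 ppm.
C_mix = (C_A·V_A + C_B·V_B)/(V_A + V_B) = (15.2×602 + 69.6×717) / 1319 = 44.8 ppm.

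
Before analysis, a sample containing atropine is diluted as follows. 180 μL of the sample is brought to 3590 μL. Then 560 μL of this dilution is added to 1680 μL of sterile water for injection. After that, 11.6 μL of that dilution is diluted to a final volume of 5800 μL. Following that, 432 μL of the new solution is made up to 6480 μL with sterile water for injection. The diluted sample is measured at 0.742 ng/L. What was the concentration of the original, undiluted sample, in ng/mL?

Overall dilution factor = 19.94 × 4 × 500 × 15 = 5.98 × 10⁵.
Original = 0.742 ng/L × 5.98 × 10⁵ = 4.44 × 10⁵ ng/L = 444 ng/mL.

444 ng/mL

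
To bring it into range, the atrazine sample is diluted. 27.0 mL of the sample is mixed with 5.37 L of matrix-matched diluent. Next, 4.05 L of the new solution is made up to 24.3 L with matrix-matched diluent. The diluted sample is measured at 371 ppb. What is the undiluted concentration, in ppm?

445 ppm

Overall dilution factor = 199.9 × 6 = 1199.
Original = 371 ppb × 1199 = 4.45 × 10⁵ ppb = 445 ppm.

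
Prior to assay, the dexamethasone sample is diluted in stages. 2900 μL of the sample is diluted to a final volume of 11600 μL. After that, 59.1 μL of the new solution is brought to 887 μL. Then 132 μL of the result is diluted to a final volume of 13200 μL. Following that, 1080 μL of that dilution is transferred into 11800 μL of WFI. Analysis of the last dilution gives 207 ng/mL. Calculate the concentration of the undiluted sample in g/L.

Overall dilution factor = 4 × 15.01 × 100 × 11.93 = 7.16 × 10⁴.
Original = 207 ng/mL × 7.16 × 10⁴ = 1.48 × 10⁷ ng/mL = 14.8 g/L.

14.8 g/L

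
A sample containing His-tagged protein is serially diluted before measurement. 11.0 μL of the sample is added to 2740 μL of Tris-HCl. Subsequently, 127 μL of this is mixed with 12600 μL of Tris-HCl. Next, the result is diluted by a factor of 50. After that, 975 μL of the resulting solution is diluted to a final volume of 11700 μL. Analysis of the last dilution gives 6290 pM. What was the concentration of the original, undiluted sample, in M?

Overall dilution factor = 250.1 × 100.2 × 50 × 12 = 1.50 × 10⁷.
Original = 6290 pM × 1.50 × 10⁷ = 9.46 × 10¹⁰ pM = 0.0946 M.

0.0946 M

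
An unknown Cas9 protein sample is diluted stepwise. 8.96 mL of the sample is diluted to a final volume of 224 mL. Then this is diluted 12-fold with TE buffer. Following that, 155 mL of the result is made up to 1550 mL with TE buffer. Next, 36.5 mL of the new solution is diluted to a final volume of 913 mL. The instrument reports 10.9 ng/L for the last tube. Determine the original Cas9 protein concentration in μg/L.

Overall dilution factor = 25 × 12 × 10 × 25.01 = 7.50 × 10⁴.
Original = 10.9 ng/L × 7.50 × 10⁴ = 8.18 × 10⁵ ng/L = 818 μg/L.

818 μg/L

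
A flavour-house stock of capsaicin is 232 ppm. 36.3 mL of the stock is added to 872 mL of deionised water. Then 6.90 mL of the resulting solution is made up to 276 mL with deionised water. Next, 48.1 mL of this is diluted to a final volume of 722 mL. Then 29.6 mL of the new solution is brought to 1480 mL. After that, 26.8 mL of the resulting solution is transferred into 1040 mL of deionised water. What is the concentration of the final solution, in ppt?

Overall dilution factor = 25.02 × 40 × 15.01 × 50 × 39.81 = 2.99 × 10⁷.
232 ppm / 2.99 × 10⁷ = 7.76 × 10⁻⁶ ppm = 7.76 ppt.

7.76 ppt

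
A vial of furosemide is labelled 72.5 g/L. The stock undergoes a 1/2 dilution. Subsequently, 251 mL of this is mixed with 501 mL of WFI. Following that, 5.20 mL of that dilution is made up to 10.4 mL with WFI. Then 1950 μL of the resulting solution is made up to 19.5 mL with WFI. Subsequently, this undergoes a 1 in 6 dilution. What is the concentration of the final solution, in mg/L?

Overall dilution factor = 2 × 2.996 × 2 × 10 × 6 = 719.
72.5 g/L / 719 = 0.101 g/L = 101 mg/L.

101 mg/L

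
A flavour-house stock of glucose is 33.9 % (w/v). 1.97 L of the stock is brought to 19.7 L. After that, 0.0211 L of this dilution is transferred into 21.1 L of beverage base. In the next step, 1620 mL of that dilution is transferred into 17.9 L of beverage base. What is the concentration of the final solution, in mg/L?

Overall dilution factor = 10 × 1001 × 12.05 = 1.21 × 10⁵.
33.9 % (w/v) / 1.21 × 10⁵ = 2.81 × 10⁻⁴ % (w/v) = 2.81 mg/L.

2.81 mg/L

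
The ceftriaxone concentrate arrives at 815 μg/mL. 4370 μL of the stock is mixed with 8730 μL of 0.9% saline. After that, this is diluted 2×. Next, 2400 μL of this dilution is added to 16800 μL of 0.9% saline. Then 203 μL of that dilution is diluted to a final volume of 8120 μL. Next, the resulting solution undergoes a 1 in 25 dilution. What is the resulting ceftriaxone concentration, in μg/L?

Overall dilution factor = 2.998 × 2 × 8 × 40 × 25 = 4.80 × 10⁴.
815 μg/mL / 4.80 × 10⁴ = 0.0170 μg/mL = 17.0 μg/L.

17.0 μg/L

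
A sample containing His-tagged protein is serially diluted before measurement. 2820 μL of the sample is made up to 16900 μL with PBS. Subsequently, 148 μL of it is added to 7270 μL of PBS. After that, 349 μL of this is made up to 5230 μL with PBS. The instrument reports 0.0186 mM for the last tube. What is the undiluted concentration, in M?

0.0837 M

Overall dilution factor = 5.993 × 50.12 × 14.99 = 4501.
Original = 0.0186 mM × 4501 = 83.7 mM = 0.0837 M.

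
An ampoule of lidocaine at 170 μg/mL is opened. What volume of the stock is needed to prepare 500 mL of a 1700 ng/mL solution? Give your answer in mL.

5.00 mL

1700 ng/mL = 1.70 μg/mL.
V₁ = C₂V₂/C₁ = 1.70 × 500 / 170 = 5.00 mL.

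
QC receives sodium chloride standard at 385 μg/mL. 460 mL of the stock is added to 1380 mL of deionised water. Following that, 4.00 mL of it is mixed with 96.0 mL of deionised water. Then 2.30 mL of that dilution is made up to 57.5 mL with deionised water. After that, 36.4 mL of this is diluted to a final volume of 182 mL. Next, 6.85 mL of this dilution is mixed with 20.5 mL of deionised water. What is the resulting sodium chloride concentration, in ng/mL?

7.71 ng/mL

Overall dilution factor = 4 × 25 × 25 × 5 × 3.993 = 4.99 × 10⁴.
385 μg/mL / 4.99 × 10⁴ = 7.71 × 10⁻³ μg/mL = 7.71 ng/mL.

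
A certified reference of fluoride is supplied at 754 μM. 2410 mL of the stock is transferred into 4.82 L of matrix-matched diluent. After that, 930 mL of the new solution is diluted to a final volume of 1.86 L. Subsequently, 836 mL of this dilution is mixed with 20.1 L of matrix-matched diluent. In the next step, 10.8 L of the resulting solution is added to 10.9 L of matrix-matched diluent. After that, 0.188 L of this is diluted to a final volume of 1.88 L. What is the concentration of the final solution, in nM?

Overall dilution factor = 3 × 2 × 25.04 × 2.009 × 10 = 3019.
754 μM / 3019 = 0.250 μM = 250 nM.

250 nM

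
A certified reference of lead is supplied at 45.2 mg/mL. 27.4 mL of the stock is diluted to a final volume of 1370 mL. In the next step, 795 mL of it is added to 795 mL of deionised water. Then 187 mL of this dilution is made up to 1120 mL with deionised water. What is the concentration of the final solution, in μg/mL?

75.5 μg/mL

Overall dilution factor = 50 × 2 × 5.989 = 599.
45.2 mg/mL / 599 = 0.0755 mg/mL = 75.5 μg/mL.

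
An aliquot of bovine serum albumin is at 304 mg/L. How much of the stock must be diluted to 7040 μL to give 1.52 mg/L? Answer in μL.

V₁ = C₂V₂/C₁ = 1.52 × 7040 / 304 = 35.2 μL.

35.2 μL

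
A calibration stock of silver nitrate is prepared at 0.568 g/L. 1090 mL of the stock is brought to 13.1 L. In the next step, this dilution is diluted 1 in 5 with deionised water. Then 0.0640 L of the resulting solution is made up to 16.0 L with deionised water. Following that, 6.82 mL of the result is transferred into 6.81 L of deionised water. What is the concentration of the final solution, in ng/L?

37.8 ng/L

Overall dilution factor = 12.02 × 5 × 250 × 999.5 = 1.50 × 10⁷.
0.568 g/L / 1.50 × 10⁷ = 3.78 × 10⁻⁸ g/L = 37.8 ng/L.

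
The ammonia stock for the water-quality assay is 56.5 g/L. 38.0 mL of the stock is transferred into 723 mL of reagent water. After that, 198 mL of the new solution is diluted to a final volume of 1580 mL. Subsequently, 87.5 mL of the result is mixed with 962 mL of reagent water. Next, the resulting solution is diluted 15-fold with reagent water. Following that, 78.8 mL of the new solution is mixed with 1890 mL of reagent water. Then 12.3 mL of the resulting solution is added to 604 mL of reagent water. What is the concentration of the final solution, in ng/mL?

Overall dilution factor = 20.03 × 7.980 × 11.99 × 15 × 24.98 × 50.11 = 3.60 × 10⁷.
56.5 g/L / 3.60 × 10⁷ = 1.57 × 10⁻⁶ g/L = 1.57 ng/mL.

1.57 ng/mL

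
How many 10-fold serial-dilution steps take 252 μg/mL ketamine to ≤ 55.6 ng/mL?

Need 10ⁿ ≥ 4532, so n ≥ log(4532)/log(10) = 3.66.
Minimum whole steps: n = 4.

4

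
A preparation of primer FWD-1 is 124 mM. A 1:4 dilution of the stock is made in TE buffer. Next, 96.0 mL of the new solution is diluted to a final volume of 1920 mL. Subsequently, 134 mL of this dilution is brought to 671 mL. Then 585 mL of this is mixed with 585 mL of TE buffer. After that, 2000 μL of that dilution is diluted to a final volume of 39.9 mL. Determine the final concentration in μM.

Overall dilution factor = 4 × 20 × 5.007 × 2 × 19.95 = 1.60 × 10⁴.
124 mM / 1.60 × 10⁴ = 7.76 × 10⁻³ mM = 7.76 μM.

7.76 μM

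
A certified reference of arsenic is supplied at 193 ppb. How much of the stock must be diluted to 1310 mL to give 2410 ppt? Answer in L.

0.0164 L

2410 ppt = 2.41 ppb.
V₁ = C₂V₂/C₁ = 2.41 × 1310 / 193 = 16.4 mL = 0.0164 L.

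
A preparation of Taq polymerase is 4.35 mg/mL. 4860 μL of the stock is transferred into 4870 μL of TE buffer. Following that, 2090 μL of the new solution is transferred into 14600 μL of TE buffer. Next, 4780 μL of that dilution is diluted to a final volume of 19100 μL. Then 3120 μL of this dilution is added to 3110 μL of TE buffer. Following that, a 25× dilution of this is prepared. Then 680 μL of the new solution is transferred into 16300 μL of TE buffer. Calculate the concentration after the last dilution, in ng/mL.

Overall dilution factor = 2.002 × 7.986 × 3.996 × 1.997 × 25 × 24.97 = 7.96 × 10⁴.
4.35 mg/mL / 7.96 × 10⁴ = 5.46 × 10⁻⁵ mg/mL = 54.6 ng/mL.

54.6 ng/mL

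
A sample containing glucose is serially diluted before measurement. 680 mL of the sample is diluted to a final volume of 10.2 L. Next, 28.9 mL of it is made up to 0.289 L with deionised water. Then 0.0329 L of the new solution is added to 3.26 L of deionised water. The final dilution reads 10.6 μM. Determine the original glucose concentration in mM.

159 mM

Overall dilution factor = 15 × 10 × 100.1 = 1.50 × 10⁴.
Original = 10.6 μM × 1.50 × 10⁴ = 1.59 × 10⁵ μM = 159 mM.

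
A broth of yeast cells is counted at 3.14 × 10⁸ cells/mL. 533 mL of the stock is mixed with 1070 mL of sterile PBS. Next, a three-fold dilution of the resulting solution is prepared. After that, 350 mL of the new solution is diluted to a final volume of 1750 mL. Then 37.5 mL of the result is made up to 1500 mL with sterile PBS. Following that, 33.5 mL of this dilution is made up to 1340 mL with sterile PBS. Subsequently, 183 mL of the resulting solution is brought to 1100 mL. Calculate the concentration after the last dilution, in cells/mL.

Overall dilution factor = 3.008 × 3 × 5 × 40 × 40 × 6.011 = 4.34 × 10⁵.
3.14 × 10⁸ cells/mL / 4.34 × 10⁵ = 724 cells/mL.

724 cells/mL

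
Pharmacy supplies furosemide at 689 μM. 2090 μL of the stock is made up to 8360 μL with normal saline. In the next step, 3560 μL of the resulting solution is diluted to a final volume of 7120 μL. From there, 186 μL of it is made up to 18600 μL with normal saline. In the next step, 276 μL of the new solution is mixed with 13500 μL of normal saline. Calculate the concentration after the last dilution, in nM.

Overall dilution factor = 4 × 2 × 100 × 49.91 = 3.99 × 10⁴.
689 μM / 3.99 × 10⁴ = 0.0173 μM = 17.3 nM.

17.3 nM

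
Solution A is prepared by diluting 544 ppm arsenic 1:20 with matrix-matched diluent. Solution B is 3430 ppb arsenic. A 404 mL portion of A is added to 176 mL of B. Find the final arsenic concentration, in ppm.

20.0 ppm

C_A = 544 ppm / 20 = 27.2 ppm.
C_B = 3430 ppb = 3.43 ppm.
C_mix = (C_A·V_A + C_B·V_B)/(V_A + V_B) = (27.2×404 + 3.43×176) / 580.0 = 20.0 ppm.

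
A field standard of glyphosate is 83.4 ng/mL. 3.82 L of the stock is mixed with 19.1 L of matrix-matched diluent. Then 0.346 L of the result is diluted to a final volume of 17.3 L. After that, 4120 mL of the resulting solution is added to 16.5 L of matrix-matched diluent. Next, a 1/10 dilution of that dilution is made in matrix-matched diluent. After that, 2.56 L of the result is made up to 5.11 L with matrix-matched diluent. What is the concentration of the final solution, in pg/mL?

2.78 pg/mL

Overall dilution factor = 6 × 50 × 5.005 × 10 × 1.996 = 3.00 × 10⁴.
83.4 ng/mL / 3.00 × 10⁴ = 2.78 × 10⁻³ ng/mL = 2.78 pg/mL.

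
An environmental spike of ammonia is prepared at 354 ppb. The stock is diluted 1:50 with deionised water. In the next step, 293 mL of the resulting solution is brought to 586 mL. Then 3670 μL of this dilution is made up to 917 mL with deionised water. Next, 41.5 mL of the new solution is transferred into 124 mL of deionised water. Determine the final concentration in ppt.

3.55 ppt

Overall dilution factor = 50 × 2 × 249.9 × 3.988 = 9.96 × 10⁴.
354 ppb / 9.96 × 10⁴ = 3.55 × 10⁻³ ppb = 3.55 ppt.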